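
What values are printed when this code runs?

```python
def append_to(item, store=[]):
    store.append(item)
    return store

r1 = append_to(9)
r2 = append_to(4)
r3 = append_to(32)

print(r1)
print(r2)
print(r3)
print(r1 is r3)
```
[9, 4, 32]
[9, 4, 32]
[9, 4, 32]
True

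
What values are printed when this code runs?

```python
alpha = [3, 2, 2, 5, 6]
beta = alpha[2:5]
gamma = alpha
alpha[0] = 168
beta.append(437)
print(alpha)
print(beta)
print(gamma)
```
[168, 2, 2, 5, 6]
[2, 5, 6, 437]
[168, 2, 2, 5, 6]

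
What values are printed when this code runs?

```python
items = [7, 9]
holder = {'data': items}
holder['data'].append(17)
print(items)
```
[7, 9, 17]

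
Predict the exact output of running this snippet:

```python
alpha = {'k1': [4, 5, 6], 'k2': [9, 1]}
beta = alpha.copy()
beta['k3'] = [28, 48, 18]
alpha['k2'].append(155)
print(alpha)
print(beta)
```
{'k1': [4, 5, 6], 'k2': [9, 1, 155]}
{'k1': [4, 5, 6], 'k2': [9, 1, 155], 'k3': [28, 48, 18]}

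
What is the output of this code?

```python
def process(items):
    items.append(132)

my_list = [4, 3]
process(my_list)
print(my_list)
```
[4, 3, 132]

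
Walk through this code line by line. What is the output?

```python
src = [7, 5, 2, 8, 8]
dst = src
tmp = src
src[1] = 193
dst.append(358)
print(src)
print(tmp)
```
[7, 193, 2, 8, 8, 358]
[7, 193, 2, 8, 8, 358]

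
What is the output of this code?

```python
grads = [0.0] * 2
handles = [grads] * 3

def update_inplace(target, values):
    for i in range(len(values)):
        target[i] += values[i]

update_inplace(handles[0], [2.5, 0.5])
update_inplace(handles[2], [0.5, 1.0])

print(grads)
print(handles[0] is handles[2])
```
[3.0, 1.5]
True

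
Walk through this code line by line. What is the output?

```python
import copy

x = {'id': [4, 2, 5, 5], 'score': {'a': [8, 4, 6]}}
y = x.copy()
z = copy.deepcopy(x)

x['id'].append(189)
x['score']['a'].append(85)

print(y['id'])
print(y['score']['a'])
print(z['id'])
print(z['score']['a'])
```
[4, 2, 5, 5, 189]
[8, 4, 6, 85]
[4, 2, 5, 5]
[8, 4, 6]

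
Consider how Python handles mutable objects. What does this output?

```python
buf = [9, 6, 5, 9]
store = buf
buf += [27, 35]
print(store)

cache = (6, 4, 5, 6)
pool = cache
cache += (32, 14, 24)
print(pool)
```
[9, 6, 5, 9, 27, 35]
(6, 4, 5, 6)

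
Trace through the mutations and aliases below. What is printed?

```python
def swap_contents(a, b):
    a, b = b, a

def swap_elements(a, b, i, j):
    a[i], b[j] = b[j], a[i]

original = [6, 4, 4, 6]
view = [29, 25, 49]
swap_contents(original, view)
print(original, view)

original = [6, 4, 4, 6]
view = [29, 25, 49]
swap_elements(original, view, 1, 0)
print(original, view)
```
[6, 4, 4, 6] [29, 25, 49]
[6, 29, 4, 6] [4, 25, 49]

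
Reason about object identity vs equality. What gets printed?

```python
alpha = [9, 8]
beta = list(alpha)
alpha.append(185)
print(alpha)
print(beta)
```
[9, 8, 185]
[9, 8]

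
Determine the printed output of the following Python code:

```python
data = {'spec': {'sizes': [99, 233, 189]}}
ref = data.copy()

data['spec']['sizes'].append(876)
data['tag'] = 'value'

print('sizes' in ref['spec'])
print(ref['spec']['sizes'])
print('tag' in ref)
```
True
[99, 233, 189, 876]
False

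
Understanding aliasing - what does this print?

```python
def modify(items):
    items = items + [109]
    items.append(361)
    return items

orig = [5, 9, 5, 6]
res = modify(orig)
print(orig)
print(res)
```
[5, 9, 5, 6]
[5, 9, 5, 6, 109, 361]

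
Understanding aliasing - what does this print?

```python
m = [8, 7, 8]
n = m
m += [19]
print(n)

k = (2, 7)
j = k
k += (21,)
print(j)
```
[8, 7, 8, 19]
(2, 7)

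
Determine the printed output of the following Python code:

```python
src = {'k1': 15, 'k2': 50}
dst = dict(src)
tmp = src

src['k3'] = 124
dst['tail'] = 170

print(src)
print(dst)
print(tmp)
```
{'k1': 15, 'k2': 50, 'k3': 124}
{'k1': 15, 'k2': 50, 'tail': 170}
{'k1': 15, 'k2': 50, 'k3': 124}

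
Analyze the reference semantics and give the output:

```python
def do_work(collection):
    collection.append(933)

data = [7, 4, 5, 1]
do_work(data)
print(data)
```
[7, 4, 5, 1, 933]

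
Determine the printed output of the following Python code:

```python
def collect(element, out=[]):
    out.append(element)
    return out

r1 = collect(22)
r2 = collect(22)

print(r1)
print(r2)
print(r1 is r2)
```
[22, 22]
[22, 22]
True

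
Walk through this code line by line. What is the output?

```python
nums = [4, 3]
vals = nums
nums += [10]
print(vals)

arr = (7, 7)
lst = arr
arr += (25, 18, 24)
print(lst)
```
[4, 3, 10]
(7, 7)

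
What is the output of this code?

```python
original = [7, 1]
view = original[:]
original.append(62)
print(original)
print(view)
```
[7, 1, 62]
[7, 1]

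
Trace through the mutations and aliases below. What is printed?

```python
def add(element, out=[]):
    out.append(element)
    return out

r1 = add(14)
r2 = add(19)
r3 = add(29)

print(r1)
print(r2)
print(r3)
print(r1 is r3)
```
[14, 19, 29]
[14, 19, 29]
[14, 19, 29]
True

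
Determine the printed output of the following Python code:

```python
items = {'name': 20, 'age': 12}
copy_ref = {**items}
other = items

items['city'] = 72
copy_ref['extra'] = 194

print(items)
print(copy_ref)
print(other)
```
{'name': 20, 'age': 12, 'city': 72}
{'name': 20, 'age': 12, 'extra': 194}
{'name': 20, 'age': 12, 'city': 72}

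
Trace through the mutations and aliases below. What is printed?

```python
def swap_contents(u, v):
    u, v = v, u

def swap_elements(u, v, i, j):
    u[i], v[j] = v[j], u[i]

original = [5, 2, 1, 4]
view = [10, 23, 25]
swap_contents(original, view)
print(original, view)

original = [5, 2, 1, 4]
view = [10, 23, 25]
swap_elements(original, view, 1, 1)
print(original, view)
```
[5, 2, 1, 4] [10, 23, 25]
[5, 23, 1, 4] [10, 2, 25]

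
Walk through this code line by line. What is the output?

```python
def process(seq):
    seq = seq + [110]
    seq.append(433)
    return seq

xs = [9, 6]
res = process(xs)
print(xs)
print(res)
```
[9, 6]
[9, 6, 110, 433]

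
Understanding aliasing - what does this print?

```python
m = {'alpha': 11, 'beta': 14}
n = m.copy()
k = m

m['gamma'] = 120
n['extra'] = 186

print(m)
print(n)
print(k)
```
{'alpha': 11, 'beta': 14, 'gamma': 120}
{'alpha': 11, 'beta': 14, 'extra': 186}
{'alpha': 11, 'beta': 14, 'gamma': 120}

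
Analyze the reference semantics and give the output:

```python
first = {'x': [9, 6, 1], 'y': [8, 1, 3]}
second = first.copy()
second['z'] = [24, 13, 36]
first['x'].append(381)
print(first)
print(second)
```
{'x': [9, 6, 1, 381], 'y': [8, 1, 3]}
{'x': [9, 6, 1, 381], 'y': [8, 1, 3], 'z': [24, 13, 36]}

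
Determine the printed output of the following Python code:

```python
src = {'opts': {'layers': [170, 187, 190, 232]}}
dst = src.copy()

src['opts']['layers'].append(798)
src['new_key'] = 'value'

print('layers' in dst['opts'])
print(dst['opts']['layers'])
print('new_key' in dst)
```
True
[170, 187, 190, 232, 798]
False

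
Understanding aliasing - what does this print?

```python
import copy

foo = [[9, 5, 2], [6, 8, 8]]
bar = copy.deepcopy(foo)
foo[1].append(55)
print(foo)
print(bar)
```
[[9, 5, 2], [6, 8, 8, 55]]
[[9, 5, 2], [6, 8, 8]]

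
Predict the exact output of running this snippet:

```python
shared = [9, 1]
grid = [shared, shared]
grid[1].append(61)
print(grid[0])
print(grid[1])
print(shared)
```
[9, 1, 61]
[9, 1, 61]
[9, 1, 61]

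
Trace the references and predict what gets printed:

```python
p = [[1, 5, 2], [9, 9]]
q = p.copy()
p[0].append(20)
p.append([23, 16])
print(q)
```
[[1, 5, 2, 20], [9, 9]]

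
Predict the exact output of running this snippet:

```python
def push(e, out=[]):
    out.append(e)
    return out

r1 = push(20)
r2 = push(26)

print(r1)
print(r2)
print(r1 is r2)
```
[20, 26]
[20, 26]
True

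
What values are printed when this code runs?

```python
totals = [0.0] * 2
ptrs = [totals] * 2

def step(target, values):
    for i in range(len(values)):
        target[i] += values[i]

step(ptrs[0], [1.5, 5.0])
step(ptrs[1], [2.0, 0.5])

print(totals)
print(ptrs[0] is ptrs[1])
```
[3.5, 5.5]
True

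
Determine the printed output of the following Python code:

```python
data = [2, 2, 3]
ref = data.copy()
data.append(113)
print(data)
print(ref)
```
[2, 2, 3, 113]
[2, 2, 3]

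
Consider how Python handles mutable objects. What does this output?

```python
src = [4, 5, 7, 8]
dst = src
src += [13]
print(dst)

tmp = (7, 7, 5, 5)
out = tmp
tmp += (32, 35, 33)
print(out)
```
[4, 5, 7, 8, 13]
(7, 7, 5, 5)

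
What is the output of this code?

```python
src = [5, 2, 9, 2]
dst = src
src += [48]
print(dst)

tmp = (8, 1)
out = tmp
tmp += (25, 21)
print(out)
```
[5, 2, 9, 2, 48]
(8, 1)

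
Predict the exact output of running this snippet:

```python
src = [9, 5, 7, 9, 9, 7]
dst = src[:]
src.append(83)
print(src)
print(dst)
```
[9, 5, 7, 9, 9, 7, 83]
[9, 5, 7, 9, 9, 7]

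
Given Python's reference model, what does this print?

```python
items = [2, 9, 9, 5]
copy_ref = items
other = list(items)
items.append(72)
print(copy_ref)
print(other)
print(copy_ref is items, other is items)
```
[2, 9, 9, 5, 72]
[2, 9, 9, 5]
True False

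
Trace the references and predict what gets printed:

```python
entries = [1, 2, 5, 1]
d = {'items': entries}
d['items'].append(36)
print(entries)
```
[1, 2, 5, 1, 36]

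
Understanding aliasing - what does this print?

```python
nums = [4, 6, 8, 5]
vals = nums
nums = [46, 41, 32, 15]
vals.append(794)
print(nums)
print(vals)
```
[46, 41, 32, 15]
[4, 6, 8, 5, 794]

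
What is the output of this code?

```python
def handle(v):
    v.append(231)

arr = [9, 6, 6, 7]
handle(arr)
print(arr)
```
[9, 6, 6, 7, 231]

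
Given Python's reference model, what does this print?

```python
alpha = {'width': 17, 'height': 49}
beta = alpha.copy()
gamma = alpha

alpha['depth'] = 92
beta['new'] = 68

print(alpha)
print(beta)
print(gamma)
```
{'width': 17, 'height': 49, 'depth': 92}
{'width': 17, 'height': 49, 'new': 68}
{'width': 17, 'height': 49, 'depth': 92}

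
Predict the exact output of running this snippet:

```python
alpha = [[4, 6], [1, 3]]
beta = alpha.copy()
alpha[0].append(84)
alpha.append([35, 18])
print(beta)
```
[[4, 6, 84], [1, 3]]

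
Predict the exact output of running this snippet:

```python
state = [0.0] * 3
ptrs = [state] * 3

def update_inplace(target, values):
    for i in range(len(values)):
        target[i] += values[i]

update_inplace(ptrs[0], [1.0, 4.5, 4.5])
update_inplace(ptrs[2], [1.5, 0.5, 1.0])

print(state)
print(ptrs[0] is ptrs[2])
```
[2.5, 5.0, 5.5]
True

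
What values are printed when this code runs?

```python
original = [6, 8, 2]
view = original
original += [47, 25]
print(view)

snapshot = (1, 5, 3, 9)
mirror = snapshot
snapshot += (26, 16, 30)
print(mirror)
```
[6, 8, 2, 47, 25]
(1, 5, 3, 9)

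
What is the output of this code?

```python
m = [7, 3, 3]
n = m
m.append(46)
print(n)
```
[7, 3, 3, 46]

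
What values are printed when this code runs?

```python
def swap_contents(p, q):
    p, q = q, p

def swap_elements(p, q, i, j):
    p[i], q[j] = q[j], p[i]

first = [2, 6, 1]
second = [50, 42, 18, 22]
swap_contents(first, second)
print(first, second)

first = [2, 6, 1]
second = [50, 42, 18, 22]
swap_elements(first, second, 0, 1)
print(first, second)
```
[2, 6, 1] [50, 42, 18, 22]
[42, 6, 1] [50, 2, 18, 22]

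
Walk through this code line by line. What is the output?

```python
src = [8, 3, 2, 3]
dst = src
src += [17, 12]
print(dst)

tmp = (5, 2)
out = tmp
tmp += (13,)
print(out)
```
[8, 3, 2, 3, 17, 12]
(5, 2)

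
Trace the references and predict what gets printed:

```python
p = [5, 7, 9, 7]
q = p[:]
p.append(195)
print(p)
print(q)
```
[5, 7, 9, 7, 195]
[5, 7, 9, 7]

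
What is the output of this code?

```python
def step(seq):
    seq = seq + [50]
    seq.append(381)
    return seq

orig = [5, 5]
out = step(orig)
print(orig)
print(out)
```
[5, 5]
[5, 5, 50, 381]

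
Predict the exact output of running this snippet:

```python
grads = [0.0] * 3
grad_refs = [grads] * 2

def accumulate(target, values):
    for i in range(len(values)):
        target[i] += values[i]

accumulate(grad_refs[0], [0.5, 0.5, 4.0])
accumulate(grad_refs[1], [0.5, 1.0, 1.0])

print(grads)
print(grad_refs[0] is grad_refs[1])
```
[1.0, 1.5, 5.0]
True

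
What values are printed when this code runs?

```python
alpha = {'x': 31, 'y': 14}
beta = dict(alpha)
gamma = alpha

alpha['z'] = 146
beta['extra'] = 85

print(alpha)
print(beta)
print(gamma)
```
{'x': 31, 'y': 14, 'z': 146}
{'x': 31, 'y': 14, 'extra': 85}
{'x': 31, 'y': 14, 'z': 146}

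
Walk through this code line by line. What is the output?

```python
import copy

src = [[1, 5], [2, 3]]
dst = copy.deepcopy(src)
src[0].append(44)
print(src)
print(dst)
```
[[1, 5, 44], [2, 3]]
[[1, 5], [2, 3]]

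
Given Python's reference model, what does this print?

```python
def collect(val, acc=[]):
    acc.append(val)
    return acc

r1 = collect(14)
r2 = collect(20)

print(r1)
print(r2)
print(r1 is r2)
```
[14, 20]
[14, 20]
True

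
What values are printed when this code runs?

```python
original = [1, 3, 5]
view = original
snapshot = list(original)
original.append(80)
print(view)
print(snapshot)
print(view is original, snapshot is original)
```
[1, 3, 5, 80]
[1, 3, 5]
True False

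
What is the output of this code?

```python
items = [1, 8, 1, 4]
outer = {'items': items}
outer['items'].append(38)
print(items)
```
[1, 8, 1, 4, 38]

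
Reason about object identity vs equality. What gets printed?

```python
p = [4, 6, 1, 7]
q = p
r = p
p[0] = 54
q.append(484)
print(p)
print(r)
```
[54, 6, 1, 7, 484]
[54, 6, 1, 7, 484]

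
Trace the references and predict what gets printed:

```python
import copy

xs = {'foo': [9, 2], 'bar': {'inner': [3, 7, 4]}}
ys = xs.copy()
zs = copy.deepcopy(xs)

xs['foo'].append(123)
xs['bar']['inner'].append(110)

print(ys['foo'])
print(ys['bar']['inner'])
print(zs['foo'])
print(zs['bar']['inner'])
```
[9, 2, 123]
[3, 7, 4, 110]
[9, 2]
[3, 7, 4]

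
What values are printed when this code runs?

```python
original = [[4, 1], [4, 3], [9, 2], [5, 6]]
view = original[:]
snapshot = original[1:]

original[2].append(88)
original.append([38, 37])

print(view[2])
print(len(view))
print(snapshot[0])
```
[9, 2, 88]
4
[4, 3]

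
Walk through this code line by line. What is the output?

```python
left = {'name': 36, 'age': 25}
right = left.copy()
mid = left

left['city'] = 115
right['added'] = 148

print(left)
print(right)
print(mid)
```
{'name': 36, 'age': 25, 'city': 115}
{'name': 36, 'age': 25, 'added': 148}
{'name': 36, 'age': 25, 'city': 115}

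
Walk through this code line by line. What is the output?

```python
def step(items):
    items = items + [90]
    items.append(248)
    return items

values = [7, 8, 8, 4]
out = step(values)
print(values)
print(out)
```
[7, 8, 8, 4]
[7, 8, 8, 4, 90, 248]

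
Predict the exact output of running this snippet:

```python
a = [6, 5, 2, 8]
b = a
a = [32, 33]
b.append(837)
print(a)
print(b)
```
[32, 33]
[6, 5, 2, 8, 837]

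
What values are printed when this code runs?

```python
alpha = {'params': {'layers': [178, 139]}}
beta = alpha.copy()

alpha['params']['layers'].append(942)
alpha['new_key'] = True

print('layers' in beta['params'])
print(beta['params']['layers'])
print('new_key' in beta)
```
True
[178, 139, 942]
False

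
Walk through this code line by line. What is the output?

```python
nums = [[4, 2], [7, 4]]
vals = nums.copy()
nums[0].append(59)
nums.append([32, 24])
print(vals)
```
[[4, 2, 59], [7, 4]]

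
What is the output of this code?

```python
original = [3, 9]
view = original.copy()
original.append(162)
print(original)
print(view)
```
[3, 9, 162]
[3, 9]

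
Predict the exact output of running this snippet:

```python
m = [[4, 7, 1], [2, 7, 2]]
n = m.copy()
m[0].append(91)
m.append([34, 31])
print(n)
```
[[4, 7, 1, 91], [2, 7, 2]]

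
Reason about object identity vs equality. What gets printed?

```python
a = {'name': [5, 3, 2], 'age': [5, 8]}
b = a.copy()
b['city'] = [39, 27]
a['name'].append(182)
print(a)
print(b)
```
{'name': [5, 3, 2, 182], 'age': [5, 8]}
{'name': [5, 3, 2, 182], 'age': [5, 8], 'city': [39, 27]}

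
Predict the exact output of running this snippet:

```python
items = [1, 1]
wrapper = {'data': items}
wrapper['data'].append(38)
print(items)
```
[1, 1, 38]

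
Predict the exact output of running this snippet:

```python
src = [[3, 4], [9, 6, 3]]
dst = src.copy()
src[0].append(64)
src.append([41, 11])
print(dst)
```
[[3, 4, 64], [9, 6, 3]]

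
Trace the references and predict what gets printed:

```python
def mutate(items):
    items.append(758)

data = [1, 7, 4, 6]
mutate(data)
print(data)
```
[1, 7, 4, 6, 758]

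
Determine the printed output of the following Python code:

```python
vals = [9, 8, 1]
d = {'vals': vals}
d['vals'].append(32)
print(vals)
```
[9, 8, 1, 32]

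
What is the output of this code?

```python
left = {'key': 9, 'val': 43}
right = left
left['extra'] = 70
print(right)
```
{'key': 9, 'val': 43, 'extra': 70}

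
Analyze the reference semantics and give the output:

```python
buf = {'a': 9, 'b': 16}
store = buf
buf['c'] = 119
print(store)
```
{'a': 9, 'b': 16, 'c': 119}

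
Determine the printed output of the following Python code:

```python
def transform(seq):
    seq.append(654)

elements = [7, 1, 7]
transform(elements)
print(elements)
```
[7, 1, 7, 654]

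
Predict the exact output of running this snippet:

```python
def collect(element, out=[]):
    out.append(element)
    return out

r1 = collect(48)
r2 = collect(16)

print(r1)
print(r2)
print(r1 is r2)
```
[48, 16]
[48, 16]
True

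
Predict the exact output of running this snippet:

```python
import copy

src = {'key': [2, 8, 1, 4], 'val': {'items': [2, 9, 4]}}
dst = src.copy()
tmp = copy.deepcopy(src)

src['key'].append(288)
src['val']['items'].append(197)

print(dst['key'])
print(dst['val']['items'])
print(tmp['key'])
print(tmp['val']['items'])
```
[2, 8, 1, 4, 288]
[2, 9, 4, 197]
[2, 8, 1, 4]
[2, 9, 4]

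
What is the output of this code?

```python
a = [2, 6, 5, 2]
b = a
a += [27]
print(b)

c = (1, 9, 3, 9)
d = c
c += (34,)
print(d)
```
[2, 6, 5, 2, 27]
(1, 9, 3, 9)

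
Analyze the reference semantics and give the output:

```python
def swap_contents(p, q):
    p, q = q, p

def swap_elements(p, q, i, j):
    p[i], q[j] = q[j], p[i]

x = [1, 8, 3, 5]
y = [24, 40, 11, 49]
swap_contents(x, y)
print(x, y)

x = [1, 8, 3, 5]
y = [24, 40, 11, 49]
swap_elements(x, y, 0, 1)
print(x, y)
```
[1, 8, 3, 5] [24, 40, 11, 49]
[40, 8, 3, 5] [24, 1, 11, 49]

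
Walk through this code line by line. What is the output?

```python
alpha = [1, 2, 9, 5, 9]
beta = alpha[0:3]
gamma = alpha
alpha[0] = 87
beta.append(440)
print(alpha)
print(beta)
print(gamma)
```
[87, 2, 9, 5, 9]
[1, 2, 9, 440]
[87, 2, 9, 5, 9]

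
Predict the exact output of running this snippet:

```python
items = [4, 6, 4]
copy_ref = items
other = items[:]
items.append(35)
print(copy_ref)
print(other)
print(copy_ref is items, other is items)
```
[4, 6, 4, 35]
[4, 6, 4]
True False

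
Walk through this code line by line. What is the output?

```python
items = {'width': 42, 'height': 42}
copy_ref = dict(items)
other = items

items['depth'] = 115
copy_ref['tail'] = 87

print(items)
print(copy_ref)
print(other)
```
{'width': 42, 'height': 42, 'depth': 115}
{'width': 42, 'height': 42, 'tail': 87}
{'width': 42, 'height': 42, 'depth': 115}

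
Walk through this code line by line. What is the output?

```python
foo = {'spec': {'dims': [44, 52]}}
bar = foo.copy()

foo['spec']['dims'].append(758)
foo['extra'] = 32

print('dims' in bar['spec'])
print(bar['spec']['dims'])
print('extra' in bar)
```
True
[44, 52, 758]
False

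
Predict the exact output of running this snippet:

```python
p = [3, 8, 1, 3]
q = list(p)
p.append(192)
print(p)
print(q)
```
[3, 8, 1, 3, 192]
[3, 8, 1, 3]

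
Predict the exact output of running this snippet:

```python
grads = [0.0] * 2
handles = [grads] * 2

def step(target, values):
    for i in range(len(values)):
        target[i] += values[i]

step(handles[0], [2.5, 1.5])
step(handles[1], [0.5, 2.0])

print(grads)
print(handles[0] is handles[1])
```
[3.0, 3.5]
True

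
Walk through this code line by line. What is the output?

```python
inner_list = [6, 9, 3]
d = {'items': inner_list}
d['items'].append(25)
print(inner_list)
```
[6, 9, 3, 25]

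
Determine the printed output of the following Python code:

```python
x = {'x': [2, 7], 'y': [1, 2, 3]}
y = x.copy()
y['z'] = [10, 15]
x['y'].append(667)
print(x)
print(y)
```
{'x': [2, 7], 'y': [1, 2, 3, 667]}
{'x': [2, 7], 'y': [1, 2, 3, 667], 'z': [10, 15]}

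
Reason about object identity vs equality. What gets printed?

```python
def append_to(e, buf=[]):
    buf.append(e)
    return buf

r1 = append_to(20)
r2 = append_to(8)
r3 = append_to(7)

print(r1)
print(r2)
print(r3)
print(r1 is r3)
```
[20, 8, 7]
[20, 8, 7]
[20, 8, 7]
True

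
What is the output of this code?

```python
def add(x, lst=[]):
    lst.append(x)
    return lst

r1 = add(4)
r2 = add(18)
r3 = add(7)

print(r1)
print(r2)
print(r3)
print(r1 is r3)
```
[4, 18, 7]
[4, 18, 7]
[4, 18, 7]
True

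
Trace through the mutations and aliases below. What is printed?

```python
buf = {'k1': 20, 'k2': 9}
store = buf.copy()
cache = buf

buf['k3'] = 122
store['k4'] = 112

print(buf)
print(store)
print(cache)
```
{'k1': 20, 'k2': 9, 'k3': 122}
{'k1': 20, 'k2': 9, 'k4': 112}
{'k1': 20, 'k2': 9, 'k3': 122}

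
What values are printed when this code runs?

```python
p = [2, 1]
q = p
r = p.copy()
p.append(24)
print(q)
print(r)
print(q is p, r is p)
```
[2, 1, 24]
[2, 1]
True False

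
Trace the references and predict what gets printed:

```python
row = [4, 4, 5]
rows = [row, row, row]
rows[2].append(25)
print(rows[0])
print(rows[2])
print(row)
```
[4, 4, 5, 25]
[4, 4, 5, 25]
[4, 4, 5, 25]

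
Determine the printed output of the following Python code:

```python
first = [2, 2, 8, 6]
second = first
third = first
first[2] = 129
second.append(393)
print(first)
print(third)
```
[2, 2, 129, 6, 393]
[2, 2, 129, 6, 393]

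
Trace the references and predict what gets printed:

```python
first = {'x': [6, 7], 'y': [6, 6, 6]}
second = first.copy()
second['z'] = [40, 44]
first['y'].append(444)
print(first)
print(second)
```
{'x': [6, 7], 'y': [6, 6, 6, 444]}
{'x': [6, 7], 'y': [6, 6, 6, 444], 'z': [40, 44]}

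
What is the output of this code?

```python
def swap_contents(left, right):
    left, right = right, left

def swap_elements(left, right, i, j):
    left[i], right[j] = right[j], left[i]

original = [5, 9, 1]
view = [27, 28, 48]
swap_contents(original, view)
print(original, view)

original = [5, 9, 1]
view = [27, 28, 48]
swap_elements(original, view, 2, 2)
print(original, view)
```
[5, 9, 1] [27, 28, 48]
[5, 9, 48] [27, 28, 1]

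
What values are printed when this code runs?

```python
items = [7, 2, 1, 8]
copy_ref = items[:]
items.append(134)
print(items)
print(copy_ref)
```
[7, 2, 1, 8, 134]
[7, 2, 1, 8]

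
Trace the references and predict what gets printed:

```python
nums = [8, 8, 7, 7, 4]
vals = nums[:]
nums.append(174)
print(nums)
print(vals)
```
[8, 8, 7, 7, 4, 174]
[8, 8, 7, 7, 4]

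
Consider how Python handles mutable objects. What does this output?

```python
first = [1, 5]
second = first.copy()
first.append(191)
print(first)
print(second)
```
[1, 5, 191]
[1, 5]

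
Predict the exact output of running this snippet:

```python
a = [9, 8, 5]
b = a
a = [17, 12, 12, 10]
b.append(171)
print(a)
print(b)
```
[17, 12, 12, 10]
[9, 8, 5, 171]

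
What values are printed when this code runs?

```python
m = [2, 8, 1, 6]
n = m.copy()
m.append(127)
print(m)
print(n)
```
[2, 8, 1, 6, 127]
[2, 8, 1, 6]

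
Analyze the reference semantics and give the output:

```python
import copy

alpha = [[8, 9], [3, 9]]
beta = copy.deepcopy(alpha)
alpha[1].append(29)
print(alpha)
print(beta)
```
[[8, 9], [3, 9, 29]]
[[8, 9], [3, 9]]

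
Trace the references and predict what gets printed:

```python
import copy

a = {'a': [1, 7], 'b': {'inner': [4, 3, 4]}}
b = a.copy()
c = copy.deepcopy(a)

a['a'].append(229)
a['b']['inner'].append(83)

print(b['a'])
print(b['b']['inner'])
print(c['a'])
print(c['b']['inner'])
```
[1, 7, 229]
[4, 3, 4, 83]
[1, 7]
[4, 3, 4]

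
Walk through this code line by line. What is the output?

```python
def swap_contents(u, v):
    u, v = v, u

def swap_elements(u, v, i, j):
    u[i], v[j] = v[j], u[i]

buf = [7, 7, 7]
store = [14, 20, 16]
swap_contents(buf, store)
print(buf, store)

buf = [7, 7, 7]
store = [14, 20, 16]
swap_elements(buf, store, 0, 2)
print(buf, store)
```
[7, 7, 7] [14, 20, 16]
[16, 7, 7] [14, 20, 7]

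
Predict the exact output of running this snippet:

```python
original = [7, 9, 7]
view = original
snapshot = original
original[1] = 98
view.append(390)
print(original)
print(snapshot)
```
[7, 98, 7, 390]
[7, 98, 7, 390]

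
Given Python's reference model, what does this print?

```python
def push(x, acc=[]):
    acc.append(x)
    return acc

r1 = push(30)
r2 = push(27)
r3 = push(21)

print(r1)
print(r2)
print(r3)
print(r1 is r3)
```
[30, 27, 21]
[30, 27, 21]
[30, 27, 21]
True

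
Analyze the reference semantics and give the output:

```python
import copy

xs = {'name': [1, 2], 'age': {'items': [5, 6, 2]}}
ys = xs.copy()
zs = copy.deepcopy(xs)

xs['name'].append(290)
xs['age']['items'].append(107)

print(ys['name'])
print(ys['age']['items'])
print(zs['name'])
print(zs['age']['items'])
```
[1, 2, 290]
[5, 6, 2, 107]
[1, 2]
[5, 6, 2]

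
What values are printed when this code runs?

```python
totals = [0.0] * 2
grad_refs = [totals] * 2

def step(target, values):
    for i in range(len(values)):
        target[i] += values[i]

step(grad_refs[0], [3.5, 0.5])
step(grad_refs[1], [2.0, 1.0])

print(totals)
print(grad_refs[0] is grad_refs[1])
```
[5.5, 1.5]
True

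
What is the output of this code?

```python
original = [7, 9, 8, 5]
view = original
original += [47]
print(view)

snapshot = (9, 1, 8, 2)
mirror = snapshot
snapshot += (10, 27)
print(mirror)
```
[7, 9, 8, 5, 47]
(9, 1, 8, 2)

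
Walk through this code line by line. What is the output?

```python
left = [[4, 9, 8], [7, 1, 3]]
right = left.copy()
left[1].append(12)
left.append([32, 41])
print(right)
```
[[4, 9, 8], [7, 1, 3, 12]]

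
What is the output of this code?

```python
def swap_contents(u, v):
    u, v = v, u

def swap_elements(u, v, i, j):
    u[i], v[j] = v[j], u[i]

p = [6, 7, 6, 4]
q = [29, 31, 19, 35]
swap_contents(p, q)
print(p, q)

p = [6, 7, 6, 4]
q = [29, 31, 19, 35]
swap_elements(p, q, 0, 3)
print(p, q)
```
[6, 7, 6, 4] [29, 31, 19, 35]
[35, 7, 6, 4] [29, 31, 19, 6]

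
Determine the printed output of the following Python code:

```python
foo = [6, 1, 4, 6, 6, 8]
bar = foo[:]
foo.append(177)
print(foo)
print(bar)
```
[6, 1, 4, 6, 6, 8, 177]
[6, 1, 4, 6, 6, 8]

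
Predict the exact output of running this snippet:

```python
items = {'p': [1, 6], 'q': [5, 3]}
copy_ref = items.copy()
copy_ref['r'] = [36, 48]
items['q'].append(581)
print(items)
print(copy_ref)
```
{'p': [1, 6], 'q': [5, 3, 581]}
{'p': [1, 6], 'q': [5, 3, 581], 'r': [36, 48]}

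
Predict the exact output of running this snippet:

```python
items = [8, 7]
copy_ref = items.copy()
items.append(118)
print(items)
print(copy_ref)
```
[8, 7, 118]
[8, 7]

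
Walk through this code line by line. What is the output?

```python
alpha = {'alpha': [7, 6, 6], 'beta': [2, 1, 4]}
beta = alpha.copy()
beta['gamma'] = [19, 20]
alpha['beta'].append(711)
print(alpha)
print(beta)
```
{'alpha': [7, 6, 6], 'beta': [2, 1, 4, 711]}
{'alpha': [7, 6, 6], 'beta': [2, 1, 4, 711], 'gamma': [19, 20]}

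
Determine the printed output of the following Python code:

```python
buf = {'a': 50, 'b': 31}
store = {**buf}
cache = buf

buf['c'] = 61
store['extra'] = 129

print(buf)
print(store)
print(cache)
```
{'a': 50, 'b': 31, 'c': 61}
{'a': 50, 'b': 31, 'extra': 129}
{'a': 50, 'b': 31, 'c': 61}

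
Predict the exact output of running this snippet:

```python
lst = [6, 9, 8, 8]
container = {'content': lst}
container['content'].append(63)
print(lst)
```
[6, 9, 8, 8, 63]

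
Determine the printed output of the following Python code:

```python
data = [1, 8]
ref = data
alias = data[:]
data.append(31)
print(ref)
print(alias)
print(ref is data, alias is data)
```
[1, 8, 31]
[1, 8]
True False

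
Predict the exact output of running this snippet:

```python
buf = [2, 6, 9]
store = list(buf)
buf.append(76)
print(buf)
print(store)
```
[2, 6, 9, 76]
[2, 6, 9]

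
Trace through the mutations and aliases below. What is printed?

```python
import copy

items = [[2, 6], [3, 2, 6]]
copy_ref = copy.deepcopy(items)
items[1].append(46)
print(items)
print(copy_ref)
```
[[2, 6], [3, 2, 6, 46]]
[[2, 6], [3, 2, 6]]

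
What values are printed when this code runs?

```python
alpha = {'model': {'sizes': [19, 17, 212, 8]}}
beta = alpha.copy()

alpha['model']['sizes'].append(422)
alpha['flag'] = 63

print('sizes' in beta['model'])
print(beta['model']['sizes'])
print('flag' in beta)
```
True
[19, 17, 212, 8, 422]
False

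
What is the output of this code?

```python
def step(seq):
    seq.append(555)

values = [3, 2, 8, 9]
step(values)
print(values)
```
[3, 2, 8, 9, 555]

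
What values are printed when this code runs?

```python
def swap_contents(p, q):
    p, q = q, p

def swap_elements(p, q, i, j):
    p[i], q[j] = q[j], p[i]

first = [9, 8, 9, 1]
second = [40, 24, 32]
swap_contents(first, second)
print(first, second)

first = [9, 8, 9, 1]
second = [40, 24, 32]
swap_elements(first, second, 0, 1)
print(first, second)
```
[9, 8, 9, 1] [40, 24, 32]
[24, 8, 9, 1] [40, 9, 32]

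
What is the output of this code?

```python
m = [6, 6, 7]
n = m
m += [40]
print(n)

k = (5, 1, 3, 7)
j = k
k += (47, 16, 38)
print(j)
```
[6, 6, 7, 40]
(5, 1, 3, 7)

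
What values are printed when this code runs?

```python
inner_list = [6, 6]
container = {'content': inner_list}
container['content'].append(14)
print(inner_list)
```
[6, 6, 14]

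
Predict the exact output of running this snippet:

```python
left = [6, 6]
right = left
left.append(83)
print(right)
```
[6, 6, 83]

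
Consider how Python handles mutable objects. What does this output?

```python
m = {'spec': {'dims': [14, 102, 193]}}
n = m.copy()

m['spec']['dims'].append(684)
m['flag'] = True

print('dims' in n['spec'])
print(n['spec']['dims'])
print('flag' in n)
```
True
[14, 102, 193, 684]
False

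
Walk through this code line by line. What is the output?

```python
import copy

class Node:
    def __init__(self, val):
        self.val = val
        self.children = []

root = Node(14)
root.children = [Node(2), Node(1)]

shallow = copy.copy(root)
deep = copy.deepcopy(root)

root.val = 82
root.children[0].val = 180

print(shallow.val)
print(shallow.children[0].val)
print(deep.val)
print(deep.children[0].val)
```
14
180
14
2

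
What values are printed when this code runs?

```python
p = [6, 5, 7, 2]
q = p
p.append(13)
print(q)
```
[6, 5, 7, 2, 13]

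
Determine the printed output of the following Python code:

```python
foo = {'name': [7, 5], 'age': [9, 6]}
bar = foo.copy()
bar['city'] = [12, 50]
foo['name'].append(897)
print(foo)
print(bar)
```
{'name': [7, 5, 897], 'age': [9, 6]}
{'name': [7, 5, 897], 'age': [9, 6], 'city': [12, 50]}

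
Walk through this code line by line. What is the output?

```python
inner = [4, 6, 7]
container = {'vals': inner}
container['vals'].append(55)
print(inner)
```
[4, 6, 7, 55]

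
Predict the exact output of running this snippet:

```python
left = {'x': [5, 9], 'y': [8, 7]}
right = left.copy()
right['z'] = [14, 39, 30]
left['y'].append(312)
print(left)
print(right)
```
{'x': [5, 9], 'y': [8, 7, 312]}
{'x': [5, 9], 'y': [8, 7, 312], 'z': [14, 39, 30]}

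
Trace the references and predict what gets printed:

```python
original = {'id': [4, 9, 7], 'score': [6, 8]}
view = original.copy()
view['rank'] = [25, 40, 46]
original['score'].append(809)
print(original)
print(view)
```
{'id': [4, 9, 7], 'score': [6, 8, 809]}
{'id': [4, 9, 7], 'score': [6, 8, 809], 'rank': [25, 40, 46]}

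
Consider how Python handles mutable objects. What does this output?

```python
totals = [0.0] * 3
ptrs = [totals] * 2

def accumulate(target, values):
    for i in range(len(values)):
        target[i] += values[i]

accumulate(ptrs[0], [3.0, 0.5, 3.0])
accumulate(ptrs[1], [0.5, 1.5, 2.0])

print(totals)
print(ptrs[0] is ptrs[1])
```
[3.5, 2.0, 5.0]
True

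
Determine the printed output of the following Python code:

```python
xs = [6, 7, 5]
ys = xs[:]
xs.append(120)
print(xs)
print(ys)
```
[6, 7, 5, 120]
[6, 7, 5]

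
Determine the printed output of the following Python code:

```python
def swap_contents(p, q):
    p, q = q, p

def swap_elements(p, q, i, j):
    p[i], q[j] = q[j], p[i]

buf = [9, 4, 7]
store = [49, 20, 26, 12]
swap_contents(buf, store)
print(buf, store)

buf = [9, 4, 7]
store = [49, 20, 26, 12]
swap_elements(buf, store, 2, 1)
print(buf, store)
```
[9, 4, 7] [49, 20, 26, 12]
[9, 4, 20] [49, 7, 26, 12]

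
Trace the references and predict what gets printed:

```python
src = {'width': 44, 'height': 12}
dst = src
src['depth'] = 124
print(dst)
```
{'width': 44, 'height': 12, 'depth': 124}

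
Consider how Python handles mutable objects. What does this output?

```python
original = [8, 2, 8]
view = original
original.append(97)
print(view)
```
[8, 2, 8, 97]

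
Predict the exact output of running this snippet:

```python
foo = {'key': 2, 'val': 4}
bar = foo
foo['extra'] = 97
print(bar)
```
{'key': 2, 'val': 4, 'extra': 97}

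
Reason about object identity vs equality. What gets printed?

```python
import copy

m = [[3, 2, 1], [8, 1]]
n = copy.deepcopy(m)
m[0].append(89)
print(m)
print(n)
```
[[3, 2, 1, 89], [8, 1]]
[[3, 2, 1], [8, 1]]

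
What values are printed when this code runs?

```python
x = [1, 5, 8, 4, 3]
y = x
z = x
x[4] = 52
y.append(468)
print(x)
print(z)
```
[1, 5, 8, 4, 52, 468]
[1, 5, 8, 4, 52, 468]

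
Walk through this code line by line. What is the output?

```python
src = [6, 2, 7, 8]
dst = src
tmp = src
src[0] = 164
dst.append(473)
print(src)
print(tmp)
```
[164, 2, 7, 8, 473]
[164, 2, 7, 8, 473]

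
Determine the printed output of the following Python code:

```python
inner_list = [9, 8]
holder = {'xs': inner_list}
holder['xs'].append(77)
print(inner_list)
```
[9, 8, 77]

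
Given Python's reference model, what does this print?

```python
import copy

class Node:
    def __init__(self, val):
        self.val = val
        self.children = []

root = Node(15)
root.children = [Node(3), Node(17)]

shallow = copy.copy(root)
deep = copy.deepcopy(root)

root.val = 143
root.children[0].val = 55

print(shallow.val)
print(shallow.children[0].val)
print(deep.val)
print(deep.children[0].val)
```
15
55
15
3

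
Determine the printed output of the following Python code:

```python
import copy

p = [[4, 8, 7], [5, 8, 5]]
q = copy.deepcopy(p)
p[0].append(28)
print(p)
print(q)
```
[[4, 8, 7, 28], [5, 8, 5]]
[[4, 8, 7], [5, 8, 5]]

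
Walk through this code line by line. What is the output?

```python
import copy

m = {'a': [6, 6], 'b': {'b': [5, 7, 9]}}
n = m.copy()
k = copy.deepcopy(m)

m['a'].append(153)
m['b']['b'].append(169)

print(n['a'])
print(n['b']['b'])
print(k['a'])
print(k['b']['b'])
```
[6, 6, 153]
[5, 7, 9, 169]
[6, 6]
[5, 7, 9]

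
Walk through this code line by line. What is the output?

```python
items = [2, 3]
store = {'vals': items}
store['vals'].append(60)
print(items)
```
[2, 3, 60]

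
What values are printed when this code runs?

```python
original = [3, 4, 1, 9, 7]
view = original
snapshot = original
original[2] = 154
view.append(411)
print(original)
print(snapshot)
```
[3, 4, 154, 9, 7, 411]
[3, 4, 154, 9, 7, 411]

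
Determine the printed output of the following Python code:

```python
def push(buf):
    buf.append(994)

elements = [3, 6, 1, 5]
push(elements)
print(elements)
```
[3, 6, 1, 5, 994]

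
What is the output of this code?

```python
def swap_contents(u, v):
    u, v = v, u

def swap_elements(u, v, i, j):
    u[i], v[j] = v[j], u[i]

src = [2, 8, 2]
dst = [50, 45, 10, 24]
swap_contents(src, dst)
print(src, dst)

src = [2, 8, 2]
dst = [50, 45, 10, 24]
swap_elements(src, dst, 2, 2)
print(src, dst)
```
[2, 8, 2] [50, 45, 10, 24]
[2, 8, 10] [50, 45, 2, 24]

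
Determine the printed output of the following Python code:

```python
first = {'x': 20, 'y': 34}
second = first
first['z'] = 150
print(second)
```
{'x': 20, 'y': 34, 'z': 150}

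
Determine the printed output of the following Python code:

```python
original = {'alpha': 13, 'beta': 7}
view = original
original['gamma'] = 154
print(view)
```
{'alpha': 13, 'beta': 7, 'gamma': 154}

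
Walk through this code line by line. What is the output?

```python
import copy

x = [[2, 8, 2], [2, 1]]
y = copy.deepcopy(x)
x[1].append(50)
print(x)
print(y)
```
[[2, 8, 2], [2, 1, 50]]
[[2, 8, 2], [2, 1]]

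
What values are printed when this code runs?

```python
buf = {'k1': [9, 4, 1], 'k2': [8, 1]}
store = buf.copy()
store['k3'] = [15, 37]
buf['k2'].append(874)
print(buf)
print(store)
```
{'k1': [9, 4, 1], 'k2': [8, 1, 874]}
{'k1': [9, 4, 1], 'k2': [8, 1, 874], 'k3': [15, 37]}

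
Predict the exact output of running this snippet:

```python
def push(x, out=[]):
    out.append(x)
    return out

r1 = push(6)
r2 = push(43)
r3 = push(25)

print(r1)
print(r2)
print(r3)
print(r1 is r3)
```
[6, 43, 25]
[6, 43, 25]
[6, 43, 25]
True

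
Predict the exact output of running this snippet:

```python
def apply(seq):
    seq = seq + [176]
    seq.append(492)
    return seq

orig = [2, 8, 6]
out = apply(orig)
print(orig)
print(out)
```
[2, 8, 6]
[2, 8, 6, 176, 492]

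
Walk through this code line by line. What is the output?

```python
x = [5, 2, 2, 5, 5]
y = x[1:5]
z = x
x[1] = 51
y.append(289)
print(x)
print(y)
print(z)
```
[5, 51, 2, 5, 5]
[2, 2, 5, 5, 289]
[5, 51, 2, 5, 5]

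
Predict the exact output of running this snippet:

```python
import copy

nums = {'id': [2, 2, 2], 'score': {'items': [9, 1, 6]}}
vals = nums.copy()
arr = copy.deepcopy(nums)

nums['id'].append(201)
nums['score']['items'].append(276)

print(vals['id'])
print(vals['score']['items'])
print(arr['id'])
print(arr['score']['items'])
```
[2, 2, 2, 201]
[9, 1, 6, 276]
[2, 2, 2]
[9, 1, 6]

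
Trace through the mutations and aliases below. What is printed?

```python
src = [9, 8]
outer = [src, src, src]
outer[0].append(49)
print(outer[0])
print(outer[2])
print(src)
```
[9, 8, 49]
[9, 8, 49]
[9, 8, 49]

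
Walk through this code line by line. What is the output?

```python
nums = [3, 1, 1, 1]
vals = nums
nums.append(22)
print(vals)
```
[3, 1, 1, 1, 22]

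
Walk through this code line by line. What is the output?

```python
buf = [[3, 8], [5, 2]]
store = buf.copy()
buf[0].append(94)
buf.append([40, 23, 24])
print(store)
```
[[3, 8, 94], [5, 2]]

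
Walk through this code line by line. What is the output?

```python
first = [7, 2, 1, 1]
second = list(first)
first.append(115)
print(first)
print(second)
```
[7, 2, 1, 1, 115]
[7, 2, 1, 1]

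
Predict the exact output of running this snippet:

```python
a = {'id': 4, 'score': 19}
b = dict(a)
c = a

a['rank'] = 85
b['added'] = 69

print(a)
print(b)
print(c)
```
{'id': 4, 'score': 19, 'rank': 85}
{'id': 4, 'score': 19, 'added': 69}
{'id': 4, 'score': 19, 'rank': 85}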